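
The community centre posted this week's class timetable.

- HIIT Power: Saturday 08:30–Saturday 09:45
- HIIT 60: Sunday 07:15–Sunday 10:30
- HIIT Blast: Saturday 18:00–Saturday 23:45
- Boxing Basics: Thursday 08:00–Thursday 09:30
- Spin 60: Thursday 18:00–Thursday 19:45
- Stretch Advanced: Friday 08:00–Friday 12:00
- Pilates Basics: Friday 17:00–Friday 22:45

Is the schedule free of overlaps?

Sorted by start: Boxing Basics, Spin 60, Stretch Advanced, Pilates Basics, HIIT Power, HIIT Blast, HIIT 60.
Spin 60 starts after Boxing Basics ends; Boxing Basics is clear from here.
Stretch Advanced starts after Spin 60 ends; Spin 60 is clear from here.
Pilates Basics starts after Stretch Advanced ends; Stretch Advanced is clear from here.
HIIT Power starts after Pilates Basics ends; Pilates Basics is clear from here.
HIIT Blast starts after HIIT Power ends; HIIT Power is clear from here.
HIIT 60 starts after HIIT Blast ends.
Every pair is clear; the schedule has no overlaps.

Yes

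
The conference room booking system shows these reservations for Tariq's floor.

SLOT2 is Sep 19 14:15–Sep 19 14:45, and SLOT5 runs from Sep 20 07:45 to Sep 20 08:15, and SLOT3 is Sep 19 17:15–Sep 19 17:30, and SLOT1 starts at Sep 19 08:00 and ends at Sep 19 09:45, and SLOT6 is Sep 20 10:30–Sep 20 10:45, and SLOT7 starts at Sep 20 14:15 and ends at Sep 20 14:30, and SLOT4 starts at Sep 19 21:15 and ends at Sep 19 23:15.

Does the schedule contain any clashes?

Sorted by start: SLOT1, SLOT2, SLOT3, SLOT4, SLOT5, SLOT6, SLOT7.
SLOT2 starts after SLOT1 ends, so SLOT1 has no further overlaps.
SLOT3 starts after SLOT2 ends, so SLOT2 has no further overlaps.
SLOT4 starts after SLOT3 ends, so SLOT3 has no further overlaps.
SLOT5 starts after SLOT4 ends, so SLOT4 has no further overlaps.
SLOT6 starts after SLOT5 ends, so SLOT5 has no further overlaps.
SLOT7 starts after SLOT6 ends.
Every pair is clear; the schedule has no overlaps.

No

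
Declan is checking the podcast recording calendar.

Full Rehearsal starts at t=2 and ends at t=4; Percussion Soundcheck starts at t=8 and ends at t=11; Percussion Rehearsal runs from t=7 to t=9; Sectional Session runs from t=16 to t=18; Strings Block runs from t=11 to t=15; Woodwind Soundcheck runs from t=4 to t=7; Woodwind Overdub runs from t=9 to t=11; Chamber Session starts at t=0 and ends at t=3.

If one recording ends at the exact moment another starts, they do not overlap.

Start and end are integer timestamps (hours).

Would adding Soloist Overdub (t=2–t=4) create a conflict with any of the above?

Chamber Session: starts t=0 before Soloist Overdub ends t=4, and ends t=3 after Soloist Overdub starts t=2 → overlap.
Full Rehearsal: starts t=2 before Soloist Overdub ends t=4, and ends t=4 after Soloist Overdub starts t=2 → overlap.
Woodwind Soundcheck: starts t=4 at or after Soloist Overdub ends t=4 → clear.
Percussion Rehearsal: starts t=7 at or after Soloist Overdub ends t=4 → clear.
Percussion Soundcheck: starts t=8 at or after Soloist Overdub ends t=4 → clear.
Woodwind Overdub: starts t=9 at or after Soloist Overdub ends t=4 → clear.
Strings Block: starts t=11 at or after Soloist Overdub ends t=4 → clear.
Sectional Session: starts t=16 at or after Soloist Overdub ends t=4 → clear.
Soloist Overdub overlaps Chamber Session, Full Rehearsal.

Yes — it overlaps Chamber Session, Full Rehearsal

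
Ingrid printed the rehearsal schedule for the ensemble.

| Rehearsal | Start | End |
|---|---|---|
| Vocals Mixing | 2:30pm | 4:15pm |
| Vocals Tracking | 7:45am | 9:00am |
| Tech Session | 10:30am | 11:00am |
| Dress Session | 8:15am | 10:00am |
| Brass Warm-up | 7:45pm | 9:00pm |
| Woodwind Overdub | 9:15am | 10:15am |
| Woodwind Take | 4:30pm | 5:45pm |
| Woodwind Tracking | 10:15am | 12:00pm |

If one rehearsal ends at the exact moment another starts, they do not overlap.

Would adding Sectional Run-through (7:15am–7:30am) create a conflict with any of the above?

Vocals Tracking: starts 7:45am at or after Sectional Run-through ends 7:30am → clear.
Dress Session: starts 8:15am at or after Sectional Run-through ends 7:30am → clear.
Woodwind Overdub: starts 9:15am at or after Sectional Run-through ends 7:30am → clear.
Woodwind Tracking: starts 10:15am at or after Sectional Run-through ends 7:30am → clear.
Tech Session: starts 10:30am at or after Sectional Run-through ends 7:30am → clear.
Vocals Mixing: starts 2:30pm at or after Sectional Run-through ends 7:30am → clear.
Woodwind Take: starts 4:30pm at or after Sectional Run-through ends 7:30am → clear.
Brass Warm-up: starts 7:45pm at or after Sectional Run-through ends 7:30am → clear.

No — it doesn't clash with anything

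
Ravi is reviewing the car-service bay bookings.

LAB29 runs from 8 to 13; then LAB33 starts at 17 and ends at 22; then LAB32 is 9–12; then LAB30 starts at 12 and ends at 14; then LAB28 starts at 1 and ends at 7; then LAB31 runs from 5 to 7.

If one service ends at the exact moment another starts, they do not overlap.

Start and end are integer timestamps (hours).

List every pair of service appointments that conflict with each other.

Sorted by start: LAB28, LAB31, LAB29, LAB32, LAB30, LAB33.
LAB31 starts before LAB28 ends → LAB28 and LAB31 overlap.
LAB29 starts after LAB28 ends, so LAB28 has no further overlaps.
LAB29 starts after LAB31 ends, so LAB31 has no further overlaps.
LAB32 starts before LAB29 ends → LAB29 and LAB32 overlap.
LAB30 starts before LAB29 ends → LAB29 and LAB30 overlap.
LAB33 starts after LAB29 ends.
LAB30 starts exactly when LAB32 ends (back-to-back, no overlap), so LAB32 has no further overlaps.
LAB33 starts after LAB30 ends.

LAB28 & LAB31, LAB29 & LAB30, LAB29 & LAB32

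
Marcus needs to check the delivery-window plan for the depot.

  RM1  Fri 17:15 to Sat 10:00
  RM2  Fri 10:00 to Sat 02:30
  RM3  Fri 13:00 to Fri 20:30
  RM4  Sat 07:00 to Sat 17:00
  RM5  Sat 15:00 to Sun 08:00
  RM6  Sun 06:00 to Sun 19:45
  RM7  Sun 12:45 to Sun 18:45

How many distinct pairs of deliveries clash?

Sorted by start: RM2, RM3, RM1, RM4, RM5, RM6, RM7.
RM3 starts before RM2 ends → RM2 and RM3 overlap.
RM1 starts before RM2 ends → RM2 and RM1 overlap.
RM4 starts after RM2 ends, so RM2 has no further overlaps.
RM1 starts before RM3 ends → RM3 and RM1 overlap.
RM4 starts after RM3 ends, so RM3 has no further overlaps.
RM4 starts before RM1 ends → RM1 and RM4 overlap.
RM5 starts after RM1 ends, so RM1 has no further overlaps.
RM5 starts before RM4 ends → RM4 and RM5 overlap.
RM6 starts after RM4 ends, so RM4 has no further overlaps.
RM6 starts before RM5 ends → RM5 and RM6 overlap.
RM7 starts after RM5 ends.
RM7 starts before RM6 ends → RM6 and RM7 overlap.
Overlapping pairs: RM1 & RM2, RM1 & RM3, RM1 & RM4, RM2 & RM3, RM4 & RM5, RM5 & RM6, RM6 & RM7 — 7 in total.

7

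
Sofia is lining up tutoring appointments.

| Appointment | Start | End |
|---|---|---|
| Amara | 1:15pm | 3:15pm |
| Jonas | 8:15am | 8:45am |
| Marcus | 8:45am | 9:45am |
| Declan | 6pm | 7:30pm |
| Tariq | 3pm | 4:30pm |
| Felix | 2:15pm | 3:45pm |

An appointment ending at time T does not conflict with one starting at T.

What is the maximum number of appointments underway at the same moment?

Sweep the timeline, counting +1 at each start and −1 at each end (ends before starts at a tie):
8:15am start Jonas → 1
8:45am end Jonas → 0
8:45am start Marcus → 1
9:45am end Marcus → 0
1:15pm start Amara → 1
2:15pm start Felix → 2
3pm start Tariq → 3
3:15pm end Amara → 2
3:45pm end Felix → 1
4:30pm end Tariq → 0
6pm start Declan → 1
7:30pm end Declan → 0
Peak is 3, at 3pm (Amara, Felix, Tariq).

3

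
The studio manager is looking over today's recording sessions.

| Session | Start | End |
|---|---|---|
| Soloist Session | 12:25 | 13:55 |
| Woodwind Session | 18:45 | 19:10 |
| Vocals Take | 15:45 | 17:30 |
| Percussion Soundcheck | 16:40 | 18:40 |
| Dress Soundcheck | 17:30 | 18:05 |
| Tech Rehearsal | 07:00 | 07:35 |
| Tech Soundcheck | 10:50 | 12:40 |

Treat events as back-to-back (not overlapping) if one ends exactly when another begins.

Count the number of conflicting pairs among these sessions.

3

Sorted by start: Tech Rehearsal, Tech Soundcheck, Soloist Session, Vocals Take, Percussion Soundcheck, Dress Soundcheck, Woodwind Session.
Tech Soundcheck starts after Tech Rehearsal ends; Tech Rehearsal is clear from here.
Soloist Session starts before Tech Soundcheck ends → Tech Soundcheck and Soloist Session overlap.
Vocals Take starts after Tech Soundcheck ends; Tech Soundcheck is clear from here.
Vocals Take starts after Soloist Session ends; Soloist Session is clear from here.
Percussion Soundcheck starts before Vocals Take ends → Vocals Take and Percussion Soundcheck overlap.
Dress Soundcheck starts exactly when Vocals Take ends (back-to-back, no overlap); Vocals Take is clear from here.
Dress Soundcheck starts before Percussion Soundcheck ends → Percussion Soundcheck and Dress Soundcheck overlap.
Woodwind Session starts after Percussion Soundcheck ends.
Woodwind Session starts after Dress Soundcheck ends.
Overlapping pairs: Dress Soundcheck & Percussion Soundcheck, Percussion Soundcheck & Vocals Take, Soloist Session & Tech Soundcheck — 3 in total.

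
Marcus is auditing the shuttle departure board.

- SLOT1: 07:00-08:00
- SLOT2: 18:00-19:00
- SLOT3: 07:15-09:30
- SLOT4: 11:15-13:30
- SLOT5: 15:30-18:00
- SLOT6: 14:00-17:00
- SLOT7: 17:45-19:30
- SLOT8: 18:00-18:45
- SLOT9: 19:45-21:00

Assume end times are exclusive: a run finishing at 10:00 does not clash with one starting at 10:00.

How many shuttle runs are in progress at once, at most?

Walk through starts and ends in time order (an end at T is processed before a start at T):
07:00 start SLOT1 → 1
07:15 start SLOT3 → 2
08:00 end SLOT1 → 1
09:30 end SLOT3 → 0
11:15 start SLOT4 → 1
13:30 end SLOT4 → 0
14:00 start SLOT6 → 1
15:30 start SLOT5 → 2
17:00 end SLOT6 → 1
17:45 start SLOT7 → 2
18:00 end SLOT5 → 1
18:00 start SLOT2 → 2
18:00 start SLOT8 → 3
18:45 end SLOT8 → 2
19:00 end SLOT2 → 1
19:30 end SLOT7 → 0
19:45 start SLOT9 → 1
21:00 end SLOT9 → 0
Peak is 3, at 18:00 (SLOT2, SLOT7, SLOT8).

3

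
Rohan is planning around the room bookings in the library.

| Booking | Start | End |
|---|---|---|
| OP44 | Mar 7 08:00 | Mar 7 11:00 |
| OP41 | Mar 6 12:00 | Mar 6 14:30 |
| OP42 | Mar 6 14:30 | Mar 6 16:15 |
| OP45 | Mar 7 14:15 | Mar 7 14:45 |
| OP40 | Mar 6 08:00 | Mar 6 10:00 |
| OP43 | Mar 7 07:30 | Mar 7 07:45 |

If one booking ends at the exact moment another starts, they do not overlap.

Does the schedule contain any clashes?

No

Two intervals overlap when each starts before the other ends.
Sorted by start: OP40, OP41, OP42, OP43, OP44, OP45.
OP41 starts after OP40 ends — done with OP40.
OP42 starts exactly when OP41 ends (back-to-back, no overlap) — done with OP41.
OP43 starts after OP42 ends — done with OP42.
OP44 starts after OP43 ends — done with OP43.
OP45 starts after OP44 ends.
Every pair is clear; the schedule has no overlaps.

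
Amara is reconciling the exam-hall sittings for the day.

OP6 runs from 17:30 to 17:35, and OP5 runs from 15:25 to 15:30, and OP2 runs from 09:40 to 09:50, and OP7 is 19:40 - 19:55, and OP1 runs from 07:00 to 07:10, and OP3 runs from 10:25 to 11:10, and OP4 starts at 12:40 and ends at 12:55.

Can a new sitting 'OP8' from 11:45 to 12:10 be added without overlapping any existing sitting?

OP1: ends 07:10 at or before OP8 starts 11:45 → clear.
OP2: ends 09:50 at or before OP8 starts 11:45 → clear.
OP3: ends 11:10 at or before OP8 starts 11:45 → clear.
OP4: starts 12:40 at or after OP8 ends 12:10 → clear.
OP5: starts 15:25 at or after OP8 ends 12:10 → clear.
OP6: starts 17:30 at or after OP8 ends 12:10 → clear.
OP7: starts 19:40 at or after OP8 ends 12:10 → clear.

Yes — the slot is free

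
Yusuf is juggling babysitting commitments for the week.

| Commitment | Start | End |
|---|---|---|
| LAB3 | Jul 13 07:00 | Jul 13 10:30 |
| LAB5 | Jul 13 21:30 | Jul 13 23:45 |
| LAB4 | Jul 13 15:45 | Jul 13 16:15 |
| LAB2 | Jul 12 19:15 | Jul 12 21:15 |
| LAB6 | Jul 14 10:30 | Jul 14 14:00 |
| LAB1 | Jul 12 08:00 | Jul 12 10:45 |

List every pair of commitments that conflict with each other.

no overlapping pairs

Sorted by start: LAB1, LAB2, LAB3, LAB4, LAB5, LAB6.
LAB2 starts after LAB1 ends; LAB1 is clear from here.
LAB3 starts after LAB2 ends; LAB2 is clear from here.
LAB4 starts after LAB3 ends; LAB3 is clear from here.
LAB5 starts after LAB4 ends; LAB4 is clear from here.
LAB6 starts after LAB5 ends.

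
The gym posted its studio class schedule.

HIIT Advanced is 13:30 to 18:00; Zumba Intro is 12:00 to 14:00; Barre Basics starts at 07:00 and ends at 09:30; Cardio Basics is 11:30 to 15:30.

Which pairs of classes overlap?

Cardio Basics & HIIT Advanced, Cardio Basics & Zumba Intro, HIIT Advanced & Zumba Intro

Sorted by start: Barre Basics, Cardio Basics, Zumba Intro, HIIT Advanced.
Cardio Basics starts after Barre Basics ends, so nothing later overlaps Barre Basics either.
Zumba Intro starts before Cardio Basics ends → Cardio Basics and Zumba Intro overlap.
HIIT Advanced starts before Cardio Basics ends → Cardio Basics and HIIT Advanced overlap.
HIIT Advanced starts before Zumba Intro ends → Zumba Intro and HIIT Advanced overlap.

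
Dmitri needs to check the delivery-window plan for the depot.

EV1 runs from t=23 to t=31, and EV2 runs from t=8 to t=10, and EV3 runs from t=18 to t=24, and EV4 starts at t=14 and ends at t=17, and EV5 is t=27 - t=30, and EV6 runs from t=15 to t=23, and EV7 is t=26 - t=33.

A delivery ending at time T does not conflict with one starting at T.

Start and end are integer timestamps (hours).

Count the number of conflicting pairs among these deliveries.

Check each pair: they overlap iff neither finishes before the other starts.
Sorted by start: EV2, EV4, EV6, EV3, EV1, EV7, EV5.
EV4 starts after EV2 ends; EV2 is clear from here.
EV6 starts before EV4 ends → EV4 and EV6 overlap.
EV3 starts after EV4 ends; EV4 is clear from here.
EV3 starts before EV6 ends → EV6 and EV3 overlap.
EV1 starts exactly when EV6 ends (back-to-back, no overlap); EV6 is clear from here.
EV1 starts before EV3 ends → EV3 and EV1 overlap.
EV7 starts after EV3 ends; EV3 is clear from here.
EV7 starts before EV1 ends → EV1 and EV7 overlap.
EV5 starts before EV1 ends → EV1 and EV5 overlap.
EV5 starts before EV7 ends → EV7 and EV5 overlap.
Overlapping pairs: EV1 & EV3, EV1 & EV5, EV1 & EV7, EV3 & EV6, EV4 & EV6, EV5 & EV7 — 6 in total.

6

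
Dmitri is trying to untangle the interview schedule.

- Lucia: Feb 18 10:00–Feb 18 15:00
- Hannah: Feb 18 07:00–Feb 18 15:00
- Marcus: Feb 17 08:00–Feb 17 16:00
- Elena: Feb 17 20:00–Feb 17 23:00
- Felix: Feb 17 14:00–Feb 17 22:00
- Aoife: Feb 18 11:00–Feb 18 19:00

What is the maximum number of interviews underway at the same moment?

Sweep the timeline, counting +1 at each start and −1 at each end (ends before starts at a tie):
Feb 17 08:00 start Marcus → 1
Feb 17 14:00 start Felix → 2
Feb 17 16:00 end Marcus → 1
Feb 17 20:00 start Elena → 2
Feb 17 22:00 end Felix → 1
Feb 17 23:00 end Elena → 0
Feb 18 07:00 start Hannah → 1
Feb 18 10:00 start Lucia → 2
Feb 18 11:00 start Aoife → 3
Feb 18 15:00 end Hannah → 2
Feb 18 15:00 end Lucia → 1
Feb 18 19:00 end Aoife → 0
Peak is 3, at Feb 18 11:00 (Aoife, Hannah, Lucia).

3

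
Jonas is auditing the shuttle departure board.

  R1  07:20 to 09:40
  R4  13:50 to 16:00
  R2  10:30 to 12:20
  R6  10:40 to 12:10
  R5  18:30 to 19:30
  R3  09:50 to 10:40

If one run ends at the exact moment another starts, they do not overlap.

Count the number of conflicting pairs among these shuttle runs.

Sorted by start: R1, R3, R2, R6, R4, R5.
R3 starts after R1 ends; R1 is clear from here.
R2 starts before R3 ends → R3 and R2 overlap.
R6 starts exactly when R3 ends (back-to-back, no overlap); R3 is clear from here.
R6 starts before R2 ends → R2 and R6 overlap.
R4 starts after R2 ends; R2 is clear from here.
R4 starts after R6 ends; R6 is clear from here.
R5 starts after R4 ends.
Overlapping pairs: R2 & R3, R2 & R6 — 2 in total.

2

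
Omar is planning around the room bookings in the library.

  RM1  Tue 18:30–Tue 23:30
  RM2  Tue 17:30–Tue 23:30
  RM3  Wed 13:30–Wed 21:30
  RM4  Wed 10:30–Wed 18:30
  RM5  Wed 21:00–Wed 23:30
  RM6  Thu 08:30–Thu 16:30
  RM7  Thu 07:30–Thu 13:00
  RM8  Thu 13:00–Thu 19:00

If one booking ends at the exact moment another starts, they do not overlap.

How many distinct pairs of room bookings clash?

5

Check each pair: they overlap iff neither finishes before the other starts.
Sorted by start: RM2, RM1, RM4, RM3, RM5, RM7, RM6, RM8.
RM1 starts before RM2 ends → RM2 and RM1 overlap.
RM4 starts after RM2 ends; RM2 is clear from here.
RM4 starts after RM1 ends; RM1 is clear from here.
RM3 starts before RM4 ends → RM4 and RM3 overlap.
RM5 starts after RM4 ends; RM4 is clear from here.
RM5 starts before RM3 ends → RM3 and RM5 overlap.
RM7 starts after RM3 ends; RM3 is clear from here.
RM7 starts after RM5 ends; RM5 is clear from here.
RM6 starts before RM7 ends → RM7 and RM6 overlap.
RM8 starts exactly when RM7 ends (back-to-back, no overlap).
RM8 starts before RM6 ends → RM6 and RM8 overlap.
Overlapping pairs: RM1 & RM2, RM3 & RM4, RM3 & RM5, RM6 & RM7, RM6 & RM8 — 5 in total.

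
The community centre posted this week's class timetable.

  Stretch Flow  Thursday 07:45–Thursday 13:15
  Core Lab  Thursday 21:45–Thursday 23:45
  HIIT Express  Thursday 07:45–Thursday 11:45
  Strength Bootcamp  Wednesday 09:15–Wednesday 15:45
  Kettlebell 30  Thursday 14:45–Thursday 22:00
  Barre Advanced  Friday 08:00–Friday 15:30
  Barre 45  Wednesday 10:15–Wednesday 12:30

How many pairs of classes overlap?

Sorted by start: Strength Bootcamp, Barre 45, HIIT Express, Stretch Flow, Kettlebell 30, Core Lab, Barre Advanced.
Barre 45 starts before Strength Bootcamp ends → Strength Bootcamp and Barre 45 overlap.
HIIT Express starts after Strength Bootcamp ends, so Strength Bootcamp has no further overlaps.
HIIT Express starts after Barre 45 ends, so Barre 45 has no further overlaps.
Stretch Flow starts before HIIT Express ends → HIIT Express and Stretch Flow overlap.
Kettlebell 30 starts after HIIT Express ends, so HIIT Express has no further overlaps.
Kettlebell 30 starts after Stretch Flow ends, so Stretch Flow has no further overlaps.
Core Lab starts before Kettlebell 30 ends → Kettlebell 30 and Core Lab overlap.
Barre Advanced starts after Kettlebell 30 ends.
Barre Advanced starts after Core Lab ends.
Overlapping pairs: Barre 45 & Strength Bootcamp, Core Lab & Kettlebell 30, HIIT Express & Stretch Flow — 3 in total.

3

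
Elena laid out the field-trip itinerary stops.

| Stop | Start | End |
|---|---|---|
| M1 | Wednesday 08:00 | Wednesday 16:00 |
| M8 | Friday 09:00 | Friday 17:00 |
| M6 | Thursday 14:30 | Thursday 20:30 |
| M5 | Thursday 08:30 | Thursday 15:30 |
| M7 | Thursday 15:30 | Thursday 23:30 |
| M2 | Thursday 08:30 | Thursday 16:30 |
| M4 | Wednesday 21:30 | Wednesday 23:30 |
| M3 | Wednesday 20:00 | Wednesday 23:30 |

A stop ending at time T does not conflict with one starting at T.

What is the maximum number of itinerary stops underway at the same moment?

Walk through starts and ends in time order (an end at T is processed before a start at T):
Wednesday 08:00 start M1 → 1
Wednesday 16:00 end M1 → 0
Wednesday 20:00 start M3 → 1
Wednesday 21:30 start M4 → 2
Wednesday 23:30 end M3 → 1
Wednesday 23:30 end M4 → 0
Thursday 08:30 start M2 → 1
Thursday 08:30 start M5 → 2
Thursday 14:30 start M6 → 3
Thursday 15:30 end M5 → 2
Thursday 15:30 start M7 → 3
Thursday 16:30 end M2 → 2
Thursday 20:30 end M6 → 1
Thursday 23:30 end M7 → 0
Friday 09:00 start M8 → 1
Friday 17:00 end M8 → 0
Peak is 3, at Thursday 14:30 (M2, M5, M6).

3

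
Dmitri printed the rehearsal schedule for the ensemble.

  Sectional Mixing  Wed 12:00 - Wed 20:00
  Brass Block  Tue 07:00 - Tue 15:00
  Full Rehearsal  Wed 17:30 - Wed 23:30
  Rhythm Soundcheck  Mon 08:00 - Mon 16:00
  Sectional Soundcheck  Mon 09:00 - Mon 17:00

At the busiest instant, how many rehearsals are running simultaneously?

Sort all start/end points and keep a running count:
Mon 08:00 start Rhythm Soundcheck → 1
Mon 09:00 start Sectional Soundcheck → 2
Mon 16:00 end Rhythm Soundcheck → 1
Mon 17:00 end Sectional Soundcheck → 0
Tue 07:00 start Brass Block → 1
Tue 15:00 end Brass Block → 0
Wed 12:00 start Sectional Mixing → 1
Wed 17:30 start Full Rehearsal → 2
Wed 20:00 end Sectional Mixing → 1
Wed 23:30 end Full Rehearsal → 0
Peak is 2, at Mon 09:00 (Rhythm Soundcheck, Sectional Soundcheck).

2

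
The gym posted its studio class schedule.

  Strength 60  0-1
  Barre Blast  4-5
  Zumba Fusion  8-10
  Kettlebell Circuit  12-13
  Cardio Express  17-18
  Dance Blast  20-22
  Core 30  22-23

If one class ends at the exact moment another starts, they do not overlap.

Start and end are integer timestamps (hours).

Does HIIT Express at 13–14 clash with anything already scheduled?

Strength 60: ends 1 at or before HIIT Express starts 13 → clear.
Barre Blast: ends 5 at or before HIIT Express starts 13 → clear.
Zumba Fusion: ends 10 at or before HIIT Express starts 13 → clear.
Kettlebell Circuit: ends 13 at or before HIIT Express starts 13 → clear.
Cardio Express: starts 17 at or after HIIT Express ends 14 → clear.
Dance Blast: starts 20 at or after HIIT Express ends 14 → clear.
Core 30: starts 22 at or after HIIT Express ends 14 → clear.

No — it doesn't clash with anything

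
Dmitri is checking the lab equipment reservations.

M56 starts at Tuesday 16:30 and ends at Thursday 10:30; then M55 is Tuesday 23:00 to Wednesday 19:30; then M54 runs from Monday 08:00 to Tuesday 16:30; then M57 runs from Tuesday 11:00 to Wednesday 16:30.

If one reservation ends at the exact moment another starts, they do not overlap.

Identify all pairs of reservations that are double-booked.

M54 & M57, M55 & M56, M55 & M57, M56 & M57

Sorted by start: M54, M57, M56, M55.
M57 starts before M54 ends → M54 and M57 overlap.
M56 starts exactly when M54 ends (back-to-back, no overlap) — done with M54.
M56 starts before M57 ends → M57 and M56 overlap.
M55 starts before M57 ends → M57 and M55 overlap.
M55 starts before M56 ends → M56 and M55 overlap.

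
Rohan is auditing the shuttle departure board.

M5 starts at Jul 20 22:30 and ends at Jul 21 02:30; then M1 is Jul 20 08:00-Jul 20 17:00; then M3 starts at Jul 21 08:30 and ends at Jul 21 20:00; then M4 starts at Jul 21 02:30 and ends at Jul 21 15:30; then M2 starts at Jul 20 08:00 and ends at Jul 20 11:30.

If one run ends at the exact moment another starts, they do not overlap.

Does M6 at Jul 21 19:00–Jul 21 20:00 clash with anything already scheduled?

Yes — it overlaps M3

M1: ends Jul 20 17:00 at or before M6 starts Jul 21 19:00 → clear.
M2: ends Jul 20 11:30 at or before M6 starts Jul 21 19:00 → clear.
M5: ends Jul 21 02:30 at or before M6 starts Jul 21 19:00 → clear.
M4: ends Jul 21 15:30 at or before M6 starts Jul 21 19:00 → clear.
M3: starts Jul 21 08:30 before M6 ends Jul 21 20:00, and ends Jul 21 20:00 after M6 starts Jul 21 19:00 → overlap.
M6 overlaps M3.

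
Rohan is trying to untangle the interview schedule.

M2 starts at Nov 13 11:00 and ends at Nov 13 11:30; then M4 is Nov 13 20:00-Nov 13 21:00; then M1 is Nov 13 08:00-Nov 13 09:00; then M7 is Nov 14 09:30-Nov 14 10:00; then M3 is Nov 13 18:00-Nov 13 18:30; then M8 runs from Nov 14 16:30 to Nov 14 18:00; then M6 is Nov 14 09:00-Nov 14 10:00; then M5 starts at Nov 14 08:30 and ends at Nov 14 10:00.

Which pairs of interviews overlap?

Sorted by start: M1, M2, M3, M4, M5, M6, M7, M8.
M2 starts after M1 ends — done with M1.
M3 starts after M2 ends — done with M2.
M4 starts after M3 ends — done with M3.
M5 starts after M4 ends — done with M4.
M6 starts before M5 ends → M5 and M6 overlap.
M7 starts before M5 ends → M5 and M7 overlap.
M8 starts after M5 ends.
M7 starts before M6 ends → M6 and M7 overlap.
M8 starts after M6 ends.
M8 starts after M7 ends.

M5 & M6, M5 & M7, M6 & M7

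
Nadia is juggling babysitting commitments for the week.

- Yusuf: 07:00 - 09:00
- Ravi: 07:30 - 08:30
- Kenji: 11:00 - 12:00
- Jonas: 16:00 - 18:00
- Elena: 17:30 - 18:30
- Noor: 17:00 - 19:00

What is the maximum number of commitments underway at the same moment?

Walk through starts and ends in time order (an end at T is processed before a start at T):
07:00 start Yusuf → 1
07:30 start Ravi → 2
08:30 end Ravi → 1
09:00 end Yusuf → 0
11:00 start Kenji → 1
12:00 end Kenji → 0
16:00 start Jonas → 1
17:00 start Noor → 2
17:30 start Elena → 3
18:00 end Jonas → 2
18:30 end Elena → 1
19:00 end Noor → 0
Peak is 3, at 17:30 (Elena, Jonas, Noor).

3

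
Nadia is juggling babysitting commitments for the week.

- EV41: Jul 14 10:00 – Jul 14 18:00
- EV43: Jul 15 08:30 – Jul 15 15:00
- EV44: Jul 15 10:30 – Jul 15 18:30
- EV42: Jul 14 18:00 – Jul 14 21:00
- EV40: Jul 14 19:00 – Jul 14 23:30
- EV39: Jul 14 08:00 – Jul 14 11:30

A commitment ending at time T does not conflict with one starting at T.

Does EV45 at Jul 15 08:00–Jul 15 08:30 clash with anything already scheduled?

No — it doesn't clash with anything

EV39: ends Jul 14 11:30 at or before EV45 starts Jul 15 08:00 → clear.
EV41: ends Jul 14 18:00 at or before EV45 starts Jul 15 08:00 → clear.
EV42: ends Jul 14 21:00 at or before EV45 starts Jul 15 08:00 → clear.
EV40: ends Jul 14 23:30 at or before EV45 starts Jul 15 08:00 → clear.
EV43: starts Jul 15 08:30 at or after EV45 ends Jul 15 08:30 → clear.
EV44: starts Jul 15 10:30 at or after EV45 ends Jul 15 08:30 → clear.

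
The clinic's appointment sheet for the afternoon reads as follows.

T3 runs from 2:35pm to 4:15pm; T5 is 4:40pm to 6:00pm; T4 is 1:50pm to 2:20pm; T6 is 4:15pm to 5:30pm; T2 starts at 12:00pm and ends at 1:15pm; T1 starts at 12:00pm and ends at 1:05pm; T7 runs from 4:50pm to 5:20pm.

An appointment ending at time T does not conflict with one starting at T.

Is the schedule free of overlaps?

Check each pair: they overlap iff neither finishes before the other starts.
Sorted by start: T1, T2, T4, T3, T6, T5, T7.
T2 starts before T1 ends → T1 and T2 overlap.
That's a conflict, so the schedule is not conflict-free.

No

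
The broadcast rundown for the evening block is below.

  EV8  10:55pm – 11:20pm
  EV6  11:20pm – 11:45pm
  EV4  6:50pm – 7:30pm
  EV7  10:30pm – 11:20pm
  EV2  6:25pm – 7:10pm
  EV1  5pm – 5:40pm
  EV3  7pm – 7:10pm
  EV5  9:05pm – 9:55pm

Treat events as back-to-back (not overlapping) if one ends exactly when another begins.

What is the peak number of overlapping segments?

3

Sweep the timeline, counting +1 at each start and −1 at each end (ends before starts at a tie):
5pm start EV1 → 1
5:40pm end EV1 → 0
6:25pm start EV2 → 1
6:50pm start EV4 → 2
7pm start EV3 → 3
7:10pm end EV2 → 2
7:10pm end EV3 → 1
7:30pm end EV4 → 0
9:05pm start EV5 → 1
9:55pm end EV5 → 0
10:30pm start EV7 → 1
10:55pm start EV8 → 2
11:20pm end EV7 → 1
11:20pm end EV8 → 0
11:20pm start EV6 → 1
11:45pm end EV6 → 0
Peak is 3, at 7pm (EV2, EV3, EV4).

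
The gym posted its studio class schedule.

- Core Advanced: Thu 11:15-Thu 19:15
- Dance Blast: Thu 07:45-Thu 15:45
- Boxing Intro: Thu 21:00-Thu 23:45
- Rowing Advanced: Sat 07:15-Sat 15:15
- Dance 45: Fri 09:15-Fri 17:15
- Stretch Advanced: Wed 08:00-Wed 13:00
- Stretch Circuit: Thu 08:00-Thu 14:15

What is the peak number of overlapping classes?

3

Sweep the timeline, counting +1 at each start and −1 at each end (ends before starts at a tie):
Wed 08:00 start Stretch Advanced → 1
Wed 13:00 end Stretch Advanced → 0
Thu 07:45 start Dance Blast → 1
Thu 08:00 start Stretch Circuit → 2
Thu 11:15 start Core Advanced → 3
Thu 14:15 end Stretch Circuit → 2
Thu 15:45 end Dance Blast → 1
Thu 19:15 end Core Advanced → 0
Thu 21:00 start Boxing Intro → 1
Thu 23:45 end Boxing Intro → 0
Fri 09:15 start Dance 45 → 1
Fri 17:15 end Dance 45 → 0
Sat 07:15 start Rowing Advanced → 1
Sat 15:15 end Rowing Advanced → 0
Peak is 3, at Thu 11:15 (Core Advanced, Dance Blast, Stretch Circuit).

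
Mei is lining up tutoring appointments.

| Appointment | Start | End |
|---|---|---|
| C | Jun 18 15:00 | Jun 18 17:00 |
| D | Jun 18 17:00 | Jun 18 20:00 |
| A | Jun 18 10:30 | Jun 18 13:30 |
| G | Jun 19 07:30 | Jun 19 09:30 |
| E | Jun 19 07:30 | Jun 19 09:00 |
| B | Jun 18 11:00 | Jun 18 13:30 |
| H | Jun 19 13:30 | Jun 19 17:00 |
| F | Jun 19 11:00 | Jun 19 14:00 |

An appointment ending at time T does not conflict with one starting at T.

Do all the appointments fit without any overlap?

No

Two intervals overlap when each starts before the other ends.
Sorted by start: A, B, C, D, E, G, F, H.
B starts before A ends → A and B overlap.
That's a conflict, so the schedule is not conflict-free.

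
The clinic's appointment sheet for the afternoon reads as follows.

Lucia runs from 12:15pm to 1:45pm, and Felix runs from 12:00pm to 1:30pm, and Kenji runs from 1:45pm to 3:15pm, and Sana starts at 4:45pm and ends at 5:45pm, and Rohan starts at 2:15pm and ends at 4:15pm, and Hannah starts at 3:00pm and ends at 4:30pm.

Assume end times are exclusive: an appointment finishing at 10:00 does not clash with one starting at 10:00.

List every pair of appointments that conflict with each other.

Two intervals overlap when each starts before the other ends.
Sorted by start: Felix, Lucia, Kenji, Rohan, Hannah, Sana.
Lucia starts before Felix ends → Felix and Lucia overlap.
Kenji starts after Felix ends, so nothing later overlaps Felix either.
Kenji starts exactly when Lucia ends (back-to-back, no overlap), so nothing later overlaps Lucia either.
Rohan starts before Kenji ends → Kenji and Rohan overlap.
Hannah starts before Kenji ends → Kenji and Hannah overlap.
Sana starts after Kenji ends.
Hannah starts before Rohan ends → Rohan and Hannah overlap.
Sana starts after Rohan ends.
Sana starts after Hannah ends.

Felix & Lucia, Hannah & Kenji, Hannah & Rohan, Kenji & Rohan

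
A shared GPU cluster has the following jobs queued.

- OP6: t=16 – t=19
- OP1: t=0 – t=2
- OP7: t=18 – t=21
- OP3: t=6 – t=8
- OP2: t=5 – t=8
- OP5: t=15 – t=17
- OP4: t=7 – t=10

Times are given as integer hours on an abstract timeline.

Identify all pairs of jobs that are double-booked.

OP2 & OP3, OP2 & OP4, OP3 & OP4, OP5 & OP6, OP6 & OP7

Two intervals overlap when each starts before the other ends.
Sorted by start: OP1, OP2, OP3, OP4, OP5, OP6, OP7.
OP2 starts after OP1 ends, so nothing later overlaps OP1 either.
OP3 starts before OP2 ends → OP2 and OP3 overlap.
OP4 starts before OP2 ends → OP2 and OP4 overlap.
OP5 starts after OP2 ends, so nothing later overlaps OP2 either.
OP4 starts before OP3 ends → OP3 and OP4 overlap.
OP5 starts after OP3 ends, so nothing later overlaps OP3 either.
OP5 starts after OP4 ends, so nothing later overlaps OP4 either.
OP6 starts before OP5 ends → OP5 and OP6 overlap.
OP7 starts after OP5 ends.
OP7 starts before OP6 ends → OP6 and OP7 overlap.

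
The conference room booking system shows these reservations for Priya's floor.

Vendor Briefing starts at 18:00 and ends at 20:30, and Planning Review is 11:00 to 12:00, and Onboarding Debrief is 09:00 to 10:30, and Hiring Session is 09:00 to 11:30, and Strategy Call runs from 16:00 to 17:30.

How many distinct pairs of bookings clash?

2

Sorted by start: Hiring Session, Onboarding Debrief, Planning Review, Strategy Call, Vendor Briefing.
Onboarding Debrief starts before Hiring Session ends → Hiring Session and Onboarding Debrief overlap.
Planning Review starts before Hiring Session ends → Hiring Session and Planning Review overlap.
Strategy Call starts after Hiring Session ends; Hiring Session is clear from here.
Planning Review starts after Onboarding Debrief ends; Onboarding Debrief is clear from here.
Strategy Call starts after Planning Review ends; Planning Review is clear from here.
Vendor Briefing starts after Strategy Call ends.
Overlapping pairs: Hiring Session & Onboarding Debrief, Hiring Session & Planning Review — 2 in total.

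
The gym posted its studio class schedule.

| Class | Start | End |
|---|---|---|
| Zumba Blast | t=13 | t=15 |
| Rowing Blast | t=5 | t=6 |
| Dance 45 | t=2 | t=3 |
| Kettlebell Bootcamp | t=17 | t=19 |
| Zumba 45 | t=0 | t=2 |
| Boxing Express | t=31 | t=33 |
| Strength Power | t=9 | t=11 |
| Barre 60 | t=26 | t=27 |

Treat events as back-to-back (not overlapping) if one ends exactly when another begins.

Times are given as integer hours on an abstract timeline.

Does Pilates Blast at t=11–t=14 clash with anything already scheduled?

Zumba 45: ends t=2 at or before Pilates Blast starts t=11 → clear.
Dance 45: ends t=3 at or before Pilates Blast starts t=11 → clear.
Rowing Blast: ends t=6 at or before Pilates Blast starts t=11 → clear.
Strength Power: ends t=11 at or before Pilates Blast starts t=11 → clear.
Zumba Blast: starts t=13 before Pilates Blast ends t=14, and ends t=15 after Pilates Blast starts t=11 → overlap.
Kettlebell Bootcamp: starts t=17 at or after Pilates Blast ends t=14 → clear.
Barre 60: starts t=26 at or after Pilates Blast ends t=14 → clear.
Boxing Express: starts t=31 at or after Pilates Blast ends t=14 → clear.
Pilates Blast overlaps Zumba Blast.

Yes — it overlaps Zumba Blast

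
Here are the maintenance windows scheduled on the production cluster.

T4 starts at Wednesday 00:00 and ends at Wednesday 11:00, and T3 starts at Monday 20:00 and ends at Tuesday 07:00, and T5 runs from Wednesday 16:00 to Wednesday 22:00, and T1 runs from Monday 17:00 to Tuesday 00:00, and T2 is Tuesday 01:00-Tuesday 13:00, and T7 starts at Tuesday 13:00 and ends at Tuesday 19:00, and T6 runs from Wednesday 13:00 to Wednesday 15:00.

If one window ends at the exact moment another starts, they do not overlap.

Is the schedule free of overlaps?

No

Check each pair: they overlap iff neither finishes before the other starts.
Sorted by start: T1, T3, T2, T7, T4, T6, T5.
T3 starts before T1 ends → T1 and T3 overlap.
That's a conflict, so the schedule is not conflict-free.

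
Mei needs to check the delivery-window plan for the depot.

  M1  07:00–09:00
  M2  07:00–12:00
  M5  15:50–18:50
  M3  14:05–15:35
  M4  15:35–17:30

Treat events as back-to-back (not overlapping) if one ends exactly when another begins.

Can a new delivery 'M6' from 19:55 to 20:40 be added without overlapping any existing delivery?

Yes — the slot is free

M1: ends 09:00 at or before M6 starts 19:55 → clear.
M2: ends 12:00 at or before M6 starts 19:55 → clear.
M3: ends 15:35 at or before M6 starts 19:55 → clear.
M4: ends 17:30 at or before M6 starts 19:55 → clear.
M5: ends 18:50 at or before M6 starts 19:55 → clear.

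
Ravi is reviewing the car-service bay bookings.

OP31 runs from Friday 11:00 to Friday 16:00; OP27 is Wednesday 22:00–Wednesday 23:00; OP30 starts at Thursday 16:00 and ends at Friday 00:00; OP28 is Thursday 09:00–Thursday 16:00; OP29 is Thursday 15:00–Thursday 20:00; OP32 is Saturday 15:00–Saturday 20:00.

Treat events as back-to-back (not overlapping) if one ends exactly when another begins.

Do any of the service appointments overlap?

Sorted by start: OP27, OP28, OP29, OP30, OP31, OP32.
OP28 starts after OP27 ends, so nothing later overlaps OP27 either.
OP29 starts before OP28 ends → OP28 and OP29 overlap.
That's a conflict, so the schedule is not conflict-free.

Yes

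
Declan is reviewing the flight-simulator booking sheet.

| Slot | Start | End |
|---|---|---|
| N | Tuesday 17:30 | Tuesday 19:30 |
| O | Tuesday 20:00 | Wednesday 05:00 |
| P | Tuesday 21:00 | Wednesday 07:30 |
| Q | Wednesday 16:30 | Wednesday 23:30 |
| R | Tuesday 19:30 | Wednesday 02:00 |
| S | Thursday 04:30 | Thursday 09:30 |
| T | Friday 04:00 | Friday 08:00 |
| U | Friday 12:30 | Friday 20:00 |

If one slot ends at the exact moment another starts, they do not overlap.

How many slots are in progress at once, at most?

3

Walk through starts and ends in time order (an end at T is processed before a start at T):
Tuesday 17:30 start N → 1
Tuesday 19:30 end N → 0
Tuesday 19:30 start R → 1
Tuesday 20:00 start O → 2
Tuesday 21:00 start P → 3
Wednesday 02:00 end R → 2
Wednesday 05:00 end O → 1
Wednesday 07:30 end P → 0
Wednesday 16:30 start Q → 1
Wednesday 23:30 end Q → 0
Thursday 04:30 start S → 1
Thursday 09:30 end S → 0
Friday 04:00 start T → 1
Friday 08:00 end T → 0
Friday 12:30 start U → 1
Friday 20:00 end U → 0
Peak is 3, at Tuesday 21:00 (O, P, R).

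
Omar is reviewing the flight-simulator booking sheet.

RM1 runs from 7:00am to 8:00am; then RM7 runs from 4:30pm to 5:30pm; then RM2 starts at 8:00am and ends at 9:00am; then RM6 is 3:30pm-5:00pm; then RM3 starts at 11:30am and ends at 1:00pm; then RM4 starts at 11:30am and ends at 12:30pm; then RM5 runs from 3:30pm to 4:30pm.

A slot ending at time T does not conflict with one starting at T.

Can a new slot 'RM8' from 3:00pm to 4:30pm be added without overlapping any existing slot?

No — it overlaps RM5, RM6

RM1: ends 8:00am at or before RM8 starts 3:00pm → clear.
RM2: ends 9:00am at or before RM8 starts 3:00pm → clear.
RM3: ends 1:00pm at or before RM8 starts 3:00pm → clear.
RM4: ends 12:30pm at or before RM8 starts 3:00pm → clear.
RM5: starts 3:30pm before RM8 ends 4:30pm, and ends 4:30pm after RM8 starts 3:00pm → overlap.
RM6: starts 3:30pm before RM8 ends 4:30pm, and ends 5:00pm after RM8 starts 3:00pm → overlap.
RM7: starts 4:30pm at or after RM8 ends 4:30pm → clear.
RM8 overlaps RM5, RM6.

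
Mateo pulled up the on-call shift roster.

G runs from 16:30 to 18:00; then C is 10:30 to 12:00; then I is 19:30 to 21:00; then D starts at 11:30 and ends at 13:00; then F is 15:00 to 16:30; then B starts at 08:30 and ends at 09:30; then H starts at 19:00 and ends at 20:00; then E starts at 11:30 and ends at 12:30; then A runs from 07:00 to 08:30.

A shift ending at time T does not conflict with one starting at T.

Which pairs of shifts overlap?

Sorted by start: A, B, C, D, E, F, G, H, I.
B starts exactly when A ends (back-to-back, no overlap); A is clear from here.
C starts after B ends; B is clear from here.
D starts before C ends → C and D overlap.
E starts before C ends → C and E overlap.
F starts after C ends; C is clear from here.
E starts before D ends → D and E overlap.
F starts after D ends; D is clear from here.
F starts after E ends; E is clear from here.
G starts exactly when F ends (back-to-back, no overlap); F is clear from here.
H starts after G ends; G is clear from here.
I starts before H ends → H and I overlap.

C & D, C & E, D & E, H & I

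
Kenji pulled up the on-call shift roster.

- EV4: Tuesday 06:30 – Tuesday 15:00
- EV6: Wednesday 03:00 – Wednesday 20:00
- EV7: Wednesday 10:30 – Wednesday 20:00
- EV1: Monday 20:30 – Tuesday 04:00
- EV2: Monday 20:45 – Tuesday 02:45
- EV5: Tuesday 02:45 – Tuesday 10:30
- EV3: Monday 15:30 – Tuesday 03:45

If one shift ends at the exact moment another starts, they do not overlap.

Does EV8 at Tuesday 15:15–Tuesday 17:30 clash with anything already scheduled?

EV3: ends Tuesday 03:45 at or before EV8 starts Tuesday 15:15 → clear.
EV1: ends Tuesday 04:00 at or before EV8 starts Tuesday 15:15 → clear.
EV2: ends Tuesday 02:45 at or before EV8 starts Tuesday 15:15 → clear.
EV5: ends Tuesday 10:30 at or before EV8 starts Tuesday 15:15 → clear.
EV4: ends Tuesday 15:00 at or before EV8 starts Tuesday 15:15 → clear.
EV6: starts Wednesday 03:00 at or after EV8 ends Tuesday 17:30 → clear.
EV7: starts Wednesday 10:30 at or after EV8 ends Tuesday 17:30 → clear.

No — it doesn't clash with anything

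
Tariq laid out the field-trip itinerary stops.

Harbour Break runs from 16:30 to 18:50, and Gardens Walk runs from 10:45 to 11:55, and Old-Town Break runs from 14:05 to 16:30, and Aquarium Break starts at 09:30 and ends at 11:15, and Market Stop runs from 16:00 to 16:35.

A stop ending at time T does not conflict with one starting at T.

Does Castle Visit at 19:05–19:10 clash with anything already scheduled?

Aquarium Break: ends 11:15 at or before Castle Visit starts 19:05 → clear.
Gardens Walk: ends 11:55 at or before Castle Visit starts 19:05 → clear.
Old-Town Break: ends 16:30 at or before Castle Visit starts 19:05 → clear.
Market Stop: ends 16:35 at or before Castle Visit starts 19:05 → clear.
Harbour Break: ends 18:50 at or before Castle Visit starts 19:05 → clear.

No — it doesn't clash with anything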